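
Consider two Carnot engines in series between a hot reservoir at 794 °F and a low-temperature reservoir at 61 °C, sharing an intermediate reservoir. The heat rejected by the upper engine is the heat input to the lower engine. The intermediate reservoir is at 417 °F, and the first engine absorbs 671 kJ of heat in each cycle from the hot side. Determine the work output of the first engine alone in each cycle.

W₁ ≈ 201.8 kJ

T_H = 794 °F → (794 − 32) × 5/9 = 423.33 °C = 696.48 K.
T_C = 61 °C → 61 + 273.15 = 334.15 K.
T_m = 417 °F → (417 − 32) × 5/9 = 213.89 °C = 487.04 K.
First-stage efficiency η₁ = 1 − T_m/T_H = 1 − 487.04/696.48 = 0.3007.
W₁ = η₁·Q_H = 0.3007 × 671 = 201.8 kJ.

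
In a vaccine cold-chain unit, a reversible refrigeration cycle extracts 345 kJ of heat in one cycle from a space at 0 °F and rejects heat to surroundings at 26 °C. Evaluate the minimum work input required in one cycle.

T_H = 26 °C → 26 + 273.15 = 299.15 K.
T_C = 0 °F → (0 − 32) × 5/9 = -17.78 °C = 255.37 K.
For a reversible refrigerator, COP_R = T_C/(T_H − T_C) = 255.37/43.78 = 5.8334.
W = Q_C/COP_R = 345/5.8334 = 59.14 kJ.

W_in ≈ 59.14 kJ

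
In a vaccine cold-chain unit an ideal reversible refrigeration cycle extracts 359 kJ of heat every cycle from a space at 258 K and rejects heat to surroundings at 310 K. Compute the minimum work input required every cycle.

W_in ≈ 72.4 kJ

Carnot COP: COP_R = T_C/(T_H − T_C) = 258.00/52.00 = 4.9615.
W = Q_C/COP_R = 359/4.9615 = 72.4 kJ.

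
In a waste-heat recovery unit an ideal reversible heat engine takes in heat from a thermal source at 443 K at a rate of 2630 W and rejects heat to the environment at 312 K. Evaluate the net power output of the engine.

Since the cycle is reversible, η = 1 − T_C/T_H = 1 − 312.00/443.00 = 0.2957.
W = η·Q_H = 0.2957 × 2630 = 777.7 W.

Ẇ ≈ 777.7 W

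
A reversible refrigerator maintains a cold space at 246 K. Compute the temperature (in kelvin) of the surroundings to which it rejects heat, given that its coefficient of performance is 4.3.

COP_R = T_C/(T_H − T_C) ⇒ T_H = T_C·(1 + 1/COP_R) = 246.00 × (1 + 1/4.3) = 303.2 K.

T_H ≈ 303.2 K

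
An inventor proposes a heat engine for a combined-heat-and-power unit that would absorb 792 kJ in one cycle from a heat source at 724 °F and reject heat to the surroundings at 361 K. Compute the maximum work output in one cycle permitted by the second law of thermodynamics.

W_max ≈ 357 kJ

T_H = 724 °F → (724 − 32) × 5/9 = 384.44 °C = 657.59 K.
The upper bound on efficiency is η_max = 1 − T_C/T_H = 1 − 361.00/657.59 = 0.4510.
W_max = η_max · Q_H = 0.4510 × 792 = 357 kJ.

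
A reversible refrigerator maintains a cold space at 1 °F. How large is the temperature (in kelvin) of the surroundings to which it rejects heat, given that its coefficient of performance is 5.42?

T_H ≈ 303.1 K

T_C = 1 °F → (1 − 32) × 5/9 = -17.22 °C = 255.93 K.
COP_R = T_C/(T_H − T_C) ⇒ T_H = T_C·(1 + 1/COP_R) = 255.93 × (1 + 1/5.42) = 303.1 K.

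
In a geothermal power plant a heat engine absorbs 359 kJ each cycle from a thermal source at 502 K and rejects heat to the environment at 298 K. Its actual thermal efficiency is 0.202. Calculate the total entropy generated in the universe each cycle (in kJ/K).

ΔS_univ ≈ 0.2462 kJ/K

W = η·Q_H = 0.202 × 359 = 72.52 kJ, so Q_C = Q_H − W = 286.5 kJ.
The hot reservoir loses entropy Q_H/T_H = 359/502.00 = 0.7151 kJ/K; the cold reservoir gains Q_C/T_C = 286.5/298.00 = 0.9613 kJ/K.
ΔS_univ = −Q_H/T_H + Q_C/T_C = 0.2462 kJ/K (> 0, since η = 0.202 < η_Carnot = 0.406).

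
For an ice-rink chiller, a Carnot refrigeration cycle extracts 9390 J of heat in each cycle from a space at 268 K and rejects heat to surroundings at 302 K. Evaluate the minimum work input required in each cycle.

The reversible coefficient of performance is COP_R = T_C/(T_H − T_C) = 268.00/34.00 = 7.8824.
W = Q_C/COP_R = 9390/7.8824 = 1190 J.

W_in ≈ 1190 J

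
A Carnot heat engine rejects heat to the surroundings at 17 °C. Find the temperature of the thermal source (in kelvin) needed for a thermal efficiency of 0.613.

T_C = 17 °C → 17 + 273.15 = 290.15 K.
From η = 1 − T_C/T_H, solving for T_H gives T_H = T_C/(1 − η) = 290.15/(1 − 0.613) = 749.7 K.

T_H ≈ 749.7 K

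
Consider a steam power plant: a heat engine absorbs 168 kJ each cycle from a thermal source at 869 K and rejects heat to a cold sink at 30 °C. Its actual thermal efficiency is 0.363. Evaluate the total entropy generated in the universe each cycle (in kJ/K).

T_C = 30 °C → 30 + 273.15 = 303.15 K.
W = η·Q_H = 0.363 × 168 = 60.98 kJ, so Q_C = Q_H − W = 107.0 kJ.
The hot reservoir loses entropy Q_H/T_H = 168/869.00 = 0.1933 kJ/K; the cold reservoir gains Q_C/T_C = 107.0/303.15 = 0.3530 kJ/K.
ΔS_univ = −Q_H/T_H + Q_C/T_C = 0.160 kJ/K (> 0, since η = 0.363 < η_Carnot = 0.651).

ΔS_univ ≈ 0.160 kJ/K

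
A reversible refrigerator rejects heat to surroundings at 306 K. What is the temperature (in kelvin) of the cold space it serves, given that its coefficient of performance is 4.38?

T_C ≈ 249 K

COP_R = T_C/(T_H − T_C) ⇒ T_C = T_H·COP_R/(1 + COP_R) = 306.00 × 4.38/(1 + 4.38) = 249 K.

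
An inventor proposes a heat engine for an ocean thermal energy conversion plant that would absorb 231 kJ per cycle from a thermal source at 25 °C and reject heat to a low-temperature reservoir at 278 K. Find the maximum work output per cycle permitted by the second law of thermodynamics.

W_max ≈ 15.6 kJ

T_H = 25 °C → 25 + 273.15 = 298.15 K.
The upper bound on efficiency is η_max = 1 − T_C/T_H = 1 − 278.00/298.15 = 0.0676.
W_max = η_max · Q_H = 0.0676 × 231 = 15.6 kJ.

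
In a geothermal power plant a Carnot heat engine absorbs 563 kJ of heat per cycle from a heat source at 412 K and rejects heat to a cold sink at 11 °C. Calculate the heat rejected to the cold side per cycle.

T_C = 11 °C → 11 + 273.15 = 284.15 K.
η_rev = 1 − T_C/T_H = 1 − 284.15/412.00 = 0.3103.
For a reversible cycle Q_C/Q_H = T_C/T_H, so Q_C = 563 × 284.15/412.00 = 388.3 kJ.

Q_C ≈ 388.3 kJ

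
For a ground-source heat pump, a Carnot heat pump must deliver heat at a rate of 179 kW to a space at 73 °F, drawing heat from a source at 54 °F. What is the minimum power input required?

T_H = 73 °F → (73 − 32) × 5/9 = 22.78 °C = 295.93 K.
T_C = 54 °F → (54 − 32) × 5/9 = 12.22 °C = 285.37 K.
For a reversible heat pump, COP_HP = T_H/(T_H − T_C) = 295.93/10.56 = 28.0353.
W = Q_H/COP_HP = 179/28.0353 = 6.38 kW.

Ẇ_in ≈ 6.38 kW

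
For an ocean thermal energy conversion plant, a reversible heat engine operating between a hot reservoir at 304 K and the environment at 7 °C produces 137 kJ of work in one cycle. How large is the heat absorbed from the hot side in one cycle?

T_C = 7 °C → 7 + 273.15 = 280.15 K.
η_rev = 1 − T_C/T_H = 1 − 280.15/304.00 = 0.0785.
Q_H = W/η = 137/0.0785 = 1750 kJ.

Q_H ≈ 1750 kJ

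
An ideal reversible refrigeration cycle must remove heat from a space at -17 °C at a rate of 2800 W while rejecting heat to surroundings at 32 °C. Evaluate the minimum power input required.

T_H = 32 °C → 32 + 273.15 = 305.15 K.
T_C = -17 °C → -17 + 273.15 = 256.15 K.
The reversible coefficient of performance is COP_R = T_C/(T_H − T_C) = 256.15/49.00 = 5.2276.
W = Q_C/COP_R = 2800/5.2276 = 536 W.

Ẇ_in ≈ 536 W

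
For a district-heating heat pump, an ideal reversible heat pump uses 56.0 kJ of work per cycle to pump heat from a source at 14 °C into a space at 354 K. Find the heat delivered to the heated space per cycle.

T_C = 14 °C → 14 + 273.15 = 287.15 K.
COP_HP = T_H/(T_H − T_C) = 354.00/66.85 = 5.2954.
Q_H = COP_HP · W = 5.2954 × 56.0 = 297 kJ.

Q_H ≈ 297 kJ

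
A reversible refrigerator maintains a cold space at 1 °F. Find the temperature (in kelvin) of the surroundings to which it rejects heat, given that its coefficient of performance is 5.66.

T_C = 1 °F → (1 − 32) × 5/9 = -17.22 °C = 255.93 K.
COP_R = T_C/(T_H − T_C) ⇒ T_H = T_C·(1 + 1/COP_R) = 255.93 × (1 + 1/5.66) = 301 K.

T_H ≈ 301 K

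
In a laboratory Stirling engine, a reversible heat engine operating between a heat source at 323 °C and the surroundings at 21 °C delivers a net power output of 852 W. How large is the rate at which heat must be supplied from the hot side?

T_H = 323 °C → 323 + 273.15 = 596.15 K.
T_C = 21 °C → 21 + 273.15 = 294.15 K.
η_rev = 1 − T_C/T_H = 1 − 294.15/596.15 = 0.5066.
Q_H = W/η = 852/0.5066 = 1680 W.

Q̇_H ≈ 1680 W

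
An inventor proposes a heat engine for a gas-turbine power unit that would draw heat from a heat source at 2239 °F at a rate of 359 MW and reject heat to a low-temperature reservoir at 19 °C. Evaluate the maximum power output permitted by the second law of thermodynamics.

T_H = 2239 °F → (2239 − 32) × 5/9 = 1226.11 °C = 1499.26 K.
T_C = 19 °C → 19 + 273.15 = 292.15 K.
The upper bound on efficiency is η_max = 1 − T_C/T_H = 1 − 292.15/1499.26 = 0.8051.
W_max = η_max · Q_H = 0.8051 × 359 = 289 MW.

Ẇ_max ≈ 289 MW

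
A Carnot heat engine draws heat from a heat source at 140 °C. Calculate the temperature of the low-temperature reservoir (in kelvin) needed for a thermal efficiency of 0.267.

T_C ≈ 302.8 K

T_H = 140 °C → 140 + 273.15 = 413.15 K.
From η = 1 − T_C/T_H, T_C = T_H·(1 − η) = 413.15 × (1 − 0.267) = 302.8 K.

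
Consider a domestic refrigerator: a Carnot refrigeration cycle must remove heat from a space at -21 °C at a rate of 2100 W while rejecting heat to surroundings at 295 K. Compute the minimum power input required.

T_C = -21 °C → -21 + 273.15 = 252.15 K.
Carnot COP: COP_R = T_C/(T_H − T_C) = 252.15/42.85 = 5.8845.
W = Q_C/COP_R = 2100/5.8845 = 357 W.

Ẇ_in ≈ 357 W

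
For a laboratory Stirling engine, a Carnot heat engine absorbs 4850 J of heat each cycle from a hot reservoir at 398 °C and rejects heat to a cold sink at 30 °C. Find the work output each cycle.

T_H = 398 °C → 398 + 273.15 = 671.15 K.
T_C = 30 °C → 30 + 273.15 = 303.15 K.
Since the cycle is reversible, η = 1 − T_C/T_H = 1 − 303.15/671.15 = 0.5483.
W = η·Q_H = 0.5483 × 4850 = 2660 J.

W ≈ 2660 J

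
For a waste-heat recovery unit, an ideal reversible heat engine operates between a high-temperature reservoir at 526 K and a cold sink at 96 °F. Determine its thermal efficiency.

η ≈ 0.4131

T_C = 96 °F → (96 − 32) × 5/9 = 35.56 °C = 308.71 K.
Carnot efficiency: η = 1 − T_C/T_H = 1 − 308.71/526.00 = 0.4131.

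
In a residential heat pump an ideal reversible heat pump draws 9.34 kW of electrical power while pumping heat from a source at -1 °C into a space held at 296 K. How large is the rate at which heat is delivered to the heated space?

T_C = -1 °C → -1 + 273.15 = 272.15 K.
COP_HP = T_H/(T_H − T_C) = 296.00/23.85 = 12.4109.
Q_H = COP_HP · W = 12.4109 × 9.34 = 116 kW.

Q̇_H ≈ 116 kW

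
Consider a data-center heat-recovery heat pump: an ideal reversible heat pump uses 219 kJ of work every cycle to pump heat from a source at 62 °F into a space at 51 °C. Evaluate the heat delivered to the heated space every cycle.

T_H = 51 °C → 51 + 273.15 = 324.15 K.
T_C = 62 °F → (62 − 32) × 5/9 = 16.67 °C = 289.82 K.
COP_HP = T_H/(T_H − T_C) = 324.15/34.33 = 9.4413.
Q_H = COP_HP · W = 9.4413 × 219 = 2070 kJ.

Q_H ≈ 2070 kJ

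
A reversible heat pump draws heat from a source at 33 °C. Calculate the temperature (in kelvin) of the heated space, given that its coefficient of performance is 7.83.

T_H ≈ 351 K

T_C = 33 °C → 33 + 273.15 = 306.15 K.
COP_HP = T_H/(T_H − T_C) ⇒ T_H = T_C·COP_HP/(COP_HP − 1) = 306.15 × 7.83/(7.83 − 1) = 351 K.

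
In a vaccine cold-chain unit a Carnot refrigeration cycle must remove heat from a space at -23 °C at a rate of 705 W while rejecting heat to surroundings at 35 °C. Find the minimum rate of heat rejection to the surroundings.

Q̇_H ≈ 868 W

T_H = 35 °C → 35 + 273.15 = 308.15 K.
T_C = -23 °C → -23 + 273.15 = 250.15 K.
For a reversible cycle Q_H/Q_C = T_H/T_C, so Q_H = Q_C·T_H/T_C = 705 × 308.15/250.15 = 868 W.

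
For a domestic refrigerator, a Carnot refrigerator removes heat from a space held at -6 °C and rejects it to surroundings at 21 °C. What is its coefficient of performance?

T_H = 21 °C → 21 + 273.15 = 294.15 K.
T_C = -6 °C → -6 + 273.15 = 267.15 K.
For a reversible refrigerator, COP_R = T_C/(T_H − T_C) = 267.15/(294.15 − 267.15) = 9.89.

COP_R ≈ 9.89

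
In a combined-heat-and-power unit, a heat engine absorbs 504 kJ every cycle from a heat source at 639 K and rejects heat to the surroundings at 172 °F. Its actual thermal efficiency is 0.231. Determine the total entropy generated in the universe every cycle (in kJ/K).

ΔS_univ ≈ 0.316 kJ/K

T_C = 172 °F → (172 − 32) × 5/9 = 77.78 °C = 350.93 K.
W = η·Q_H = 0.231 × 504 = 116.4 kJ, so Q_C = Q_H − W = 387.6 kJ.
Entropy balance on the reservoirs: −Q_H/T_H = -0.7887 kJ/K, +Q_C/T_C = 1.104 kJ/K.
ΔS_univ = −Q_H/T_H + Q_C/T_C = 0.316 kJ/K (> 0, since η = 0.231 < η_Carnot = 0.451).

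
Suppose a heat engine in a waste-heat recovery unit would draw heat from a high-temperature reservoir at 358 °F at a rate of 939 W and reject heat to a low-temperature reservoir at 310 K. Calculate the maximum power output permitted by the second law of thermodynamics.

Ẇ_max ≈ 298 W

T_H = 358 °F → (358 − 32) × 5/9 = 181.11 °C = 454.26 K.
By the Carnot theorem, η_max = 1 − T_C/T_H = 1 − 310.00/454.26 = 0.3176.
W_max = η_max · Q_H = 0.3176 × 939 = 298 W.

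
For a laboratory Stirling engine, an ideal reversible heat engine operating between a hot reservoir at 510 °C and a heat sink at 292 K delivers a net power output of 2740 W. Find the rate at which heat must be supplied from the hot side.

T_H = 510 °C → 510 + 273.15 = 783.15 K.
η_rev = 1 − T_C/T_H = 1 − 292.00/783.15 = 0.6271.
Q_H = W/η = 2740/0.6271 = 4370 W.

Q̇_H ≈ 4370 W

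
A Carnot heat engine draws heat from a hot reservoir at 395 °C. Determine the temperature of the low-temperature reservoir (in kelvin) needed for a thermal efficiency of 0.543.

T_C ≈ 305 K

T_H = 395 °C → 395 + 273.15 = 668.15 K.
From η = 1 − T_C/T_H, T_C = T_H·(1 − η) = 668.15 × (1 − 0.543) = 305 K.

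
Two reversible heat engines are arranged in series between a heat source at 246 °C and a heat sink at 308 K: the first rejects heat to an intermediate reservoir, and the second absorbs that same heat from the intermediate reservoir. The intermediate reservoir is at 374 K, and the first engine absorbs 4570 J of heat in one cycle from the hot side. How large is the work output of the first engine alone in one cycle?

T_H = 246 °C → 246 + 273.15 = 519.15 K.
First-stage efficiency η₁ = 1 − T_m/T_H = 1 − 374.00/519.15 = 0.2796.
W₁ = η₁·Q_H = 0.2796 × 4570 = 1280 J.

W₁ ≈ 1280 J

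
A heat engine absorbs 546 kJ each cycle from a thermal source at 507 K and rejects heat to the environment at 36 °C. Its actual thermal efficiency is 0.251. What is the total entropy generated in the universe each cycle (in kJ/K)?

T_C = 36 °C → 36 + 273.15 = 309.15 K.
W = η·Q_H = 0.251 × 546 = 137.0 kJ, so Q_C = Q_H − W = 409.0 kJ.
Entropy balance on the reservoirs: −Q_H/T_H = -1.077 kJ/K, +Q_C/T_C = 1.323 kJ/K.
ΔS_univ = −Q_H/T_H + Q_C/T_C = 0.246 kJ/K (> 0, since η = 0.251 < η_Carnot = 0.390).

ΔS_univ ≈ 0.246 kJ/K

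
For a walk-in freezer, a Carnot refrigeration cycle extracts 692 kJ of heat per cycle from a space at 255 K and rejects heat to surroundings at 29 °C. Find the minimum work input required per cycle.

W_in ≈ 128.0 kJ

T_H = 29 °C → 29 + 273.15 = 302.15 K.
COP_R = T_C/(T_H − T_C) = 255.00/47.15 = 5.4083.
W = Q_C/COP_R = 692/5.4083 = 128.0 kJ.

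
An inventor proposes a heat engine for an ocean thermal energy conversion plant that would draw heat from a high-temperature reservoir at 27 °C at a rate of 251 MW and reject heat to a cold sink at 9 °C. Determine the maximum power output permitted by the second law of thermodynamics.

T_H = 27 °C → 27 + 273.15 = 300.15 K.
T_C = 9 °C → 9 + 273.15 = 282.15 K.
By the Carnot theorem, η_max = 1 − T_C/T_H = 1 − 282.15/300.15 = 0.0600.
W_max = η_max · Q_H = 0.0600 × 251 = 15.05 MW.

Ẇ_max ≈ 15.05 MW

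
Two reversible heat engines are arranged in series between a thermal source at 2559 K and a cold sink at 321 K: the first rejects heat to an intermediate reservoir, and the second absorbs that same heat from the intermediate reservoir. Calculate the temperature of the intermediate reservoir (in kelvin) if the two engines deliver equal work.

For reversible stages Q_m = Q_H·(T_m/T_H). Setting W₁ = Q_H(1 − T_m/T_H) equal to W₂ = Q_m(1 − T_C/T_m) = Q_H·(T_m − T_C)/T_H gives T_H − T_m = T_m − T_C, so T_m = (T_H + T_C)/2 = (2559.00 + 321.00)/2 = 1440 K.

T_m ≈ 1440 K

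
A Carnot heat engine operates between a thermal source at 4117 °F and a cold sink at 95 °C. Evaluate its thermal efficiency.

T_H = 4117 °F → (4117 − 32) × 5/9 = 2269.44 °C = 2542.59 K.
T_C = 95 °C → 95 + 273.15 = 368.15 K.
Carnot efficiency: η = 1 − T_C/T_H = 1 − 368.15/2542.59 = 0.855.

η ≈ 0.855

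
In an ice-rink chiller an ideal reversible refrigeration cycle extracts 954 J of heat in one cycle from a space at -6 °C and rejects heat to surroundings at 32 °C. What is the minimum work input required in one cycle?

T_H = 32 °C → 32 + 273.15 = 305.15 K.
T_C = -6 °C → -6 + 273.15 = 267.15 K.
Carnot COP: COP_R = T_C/(T_H − T_C) = 267.15/38.00 = 7.0303.
W = Q_C/COP_R = 954/7.0303 = 135.7 J.

W_in ≈ 135.7 J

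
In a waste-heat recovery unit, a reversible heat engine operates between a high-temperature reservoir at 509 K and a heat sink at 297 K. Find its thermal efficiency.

The Carnot efficiency is η = 1 − T_C/T_H = 1 − 297.00/509.00 = 0.417.

η ≈ 0.417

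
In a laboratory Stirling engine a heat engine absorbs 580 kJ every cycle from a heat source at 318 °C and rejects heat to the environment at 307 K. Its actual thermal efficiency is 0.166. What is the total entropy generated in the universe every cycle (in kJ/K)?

ΔS_univ ≈ 0.5945 kJ/K

T_H = 318 °C → 318 + 273.15 = 591.15 K.
W = η·Q_H = 0.166 × 580 = 96.28 kJ, so Q_C = Q_H − W = 483.7 kJ.
Entropy balance on the reservoirs: −Q_H/T_H = -0.9811 kJ/K, +Q_C/T_C = 1.576 kJ/K.
ΔS_univ = −Q_H/T_H + Q_C/T_C = 0.5945 kJ/K (> 0, since η = 0.166 < η_Carnot = 0.481).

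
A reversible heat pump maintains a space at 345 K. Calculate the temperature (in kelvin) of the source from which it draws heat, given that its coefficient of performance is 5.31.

COP_HP = T_H/(T_H − T_C) ⇒ T_C = T_H·(COP_HP − 1)/COP_HP = 345.00 × (5.31 − 1)/5.31 = 280 K.

T_C ≈ 280 K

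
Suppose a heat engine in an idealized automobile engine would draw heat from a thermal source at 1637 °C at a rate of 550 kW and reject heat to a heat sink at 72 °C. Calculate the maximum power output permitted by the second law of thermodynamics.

Ẇ_max ≈ 451 kW

T_H = 1637 °C → 1637 + 273.15 = 1910.15 K.
T_C = 72 °C → 72 + 273.15 = 345.15 K.
The second-law ceiling is the Carnot efficiency, η_max = 1 − T_C/T_H = 1 − 345.15/1910.15 = 0.8193.
W_max = η_max · Q_H = 0.8193 × 550 = 451 kW.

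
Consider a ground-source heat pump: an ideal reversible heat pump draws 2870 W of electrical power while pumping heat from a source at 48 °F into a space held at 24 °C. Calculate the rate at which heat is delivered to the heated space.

Q̇_H ≈ 56440 W

T_H = 24 °C → 24 + 273.15 = 297.15 K.
T_C = 48 °F → (48 − 32) × 5/9 = 8.89 °C = 282.04 K.
COP_HP = T_H/(T_H − T_C) = 297.15/15.11 = 19.6643.
Q_H = COP_HP · W = 19.6643 × 2870 = 56440 W.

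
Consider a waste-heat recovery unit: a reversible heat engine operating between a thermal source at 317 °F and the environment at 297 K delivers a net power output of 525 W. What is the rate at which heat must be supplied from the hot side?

Q̇_H ≈ 1684 W

T_H = 317 °F → (317 − 32) × 5/9 = 158.33 °C = 431.48 K.
For a reversible engine, η = 1 − T_C/T_H = 1 − 297.00/431.48 = 0.3117.
Q_H = W/η = 525/0.3117 = 1684 W.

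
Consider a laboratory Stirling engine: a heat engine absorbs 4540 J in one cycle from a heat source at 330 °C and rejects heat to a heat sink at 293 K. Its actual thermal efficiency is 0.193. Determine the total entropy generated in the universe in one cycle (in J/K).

ΔS_univ ≈ 4.98 J/K

T_H = 330 °C → 330 + 273.15 = 603.15 K.
W = η·Q_H = 0.193 × 4540 = 876.2 J, so Q_C = Q_H − W = 3664 J.
Entropy balance on the reservoirs: −Q_H/T_H = -7.527 J/K, +Q_C/T_C = 12.50 J/K.
ΔS_univ = −Q_H/T_H + Q_C/T_C = 4.98 J/K (> 0, since η = 0.193 < η_Carnot = 0.514).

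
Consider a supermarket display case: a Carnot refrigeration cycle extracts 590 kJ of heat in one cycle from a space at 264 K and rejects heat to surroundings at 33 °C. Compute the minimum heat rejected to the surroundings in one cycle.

Q_H ≈ 684 kJ

T_H = 33 °C → 33 + 273.15 = 306.15 K.
For a reversible cycle Q_H/Q_C = T_H/T_C, so Q_H = Q_C·T_H/T_C = 590 × 306.15/264.00 = 684 kJ.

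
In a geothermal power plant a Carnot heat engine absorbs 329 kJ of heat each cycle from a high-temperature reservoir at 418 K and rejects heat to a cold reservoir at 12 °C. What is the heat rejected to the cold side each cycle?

Q_C ≈ 224 kJ

T_C = 12 °C → 12 + 273.15 = 285.15 K.
Since the cycle is reversible, η = 1 − T_C/T_H = 1 − 285.15/418.00 = 0.3178.
For a reversible cycle Q_C/Q_H = T_C/T_H, so Q_C = 329 × 285.15/418.00 = 224 kJ.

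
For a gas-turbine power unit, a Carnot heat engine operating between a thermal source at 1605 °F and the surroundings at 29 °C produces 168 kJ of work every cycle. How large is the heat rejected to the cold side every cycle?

T_H = 1605 °F → (1605 − 32) × 5/9 = 873.89 °C = 1147.04 K.
T_C = 29 °C → 29 + 273.15 = 302.15 K.
Carnot efficiency: η = 1 − T_C/T_H = 1 − 302.15/1147.04 = 0.7366.
Since Q_C/Q_H = T_C/T_H and Q_H = W/η, Q_C = W·T_C/(T_H − T_C) = 168 × 302.15/844.89 = 60.1 kJ.

Q_C ≈ 60.1 kJ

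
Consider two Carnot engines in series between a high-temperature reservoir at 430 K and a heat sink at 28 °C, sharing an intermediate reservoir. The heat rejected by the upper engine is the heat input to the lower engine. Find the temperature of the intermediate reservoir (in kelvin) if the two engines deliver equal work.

T_m ≈ 366 K

T_C = 28 °C → 28 + 273.15 = 301.15 K.
For reversible stages Q_m = Q_H·(T_m/T_H). Setting W₁ = Q_H(1 − T_m/T_H) equal to W₂ = Q_m(1 − T_C/T_m) = Q_H·(T_m − T_C)/T_H gives T_H − T_m = T_m − T_C, so T_m = (T_H + T_C)/2 = (430.00 + 301.15)/2 = 366 K.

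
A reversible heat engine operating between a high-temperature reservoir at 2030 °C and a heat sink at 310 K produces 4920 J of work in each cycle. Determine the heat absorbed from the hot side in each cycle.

Q_H ≈ 5690 J

T_H = 2030 °C → 2030 + 273.15 = 2303.15 K.
η_rev = 1 − T_C/T_H = 1 − 310.00/2303.15 = 0.8654.
Q_H = W/η = 4920/0.8654 = 5690 J.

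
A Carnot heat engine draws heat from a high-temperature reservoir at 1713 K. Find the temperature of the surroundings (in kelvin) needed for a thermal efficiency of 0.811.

T_C ≈ 324 K

From η = 1 − T_C/T_H, T_C = T_H·(1 − η) = 1713.00 × (1 − 0.811) = 324 K.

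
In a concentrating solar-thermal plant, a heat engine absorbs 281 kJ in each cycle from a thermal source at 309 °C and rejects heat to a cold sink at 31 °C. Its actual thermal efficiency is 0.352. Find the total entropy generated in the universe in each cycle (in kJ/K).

ΔS_univ ≈ 0.1160 kJ/K

T_H = 309 °C → 309 + 273.15 = 582.15 K.
T_C = 31 °C → 31 + 273.15 = 304.15 K.
W = η·Q_H = 0.352 × 281 = 98.91 kJ, so Q_C = Q_H − W = 182.1 kJ.
The hot reservoir loses entropy Q_H/T_H = 281/582.15 = 0.4827 kJ/K; the cold reservoir gains Q_C/T_C = 182.1/304.15 = 0.5987 kJ/K.
ΔS_univ = −Q_H/T_H + Q_C/T_C = 0.1160 kJ/K (> 0, since η = 0.352 < η_Carnot = 0.478).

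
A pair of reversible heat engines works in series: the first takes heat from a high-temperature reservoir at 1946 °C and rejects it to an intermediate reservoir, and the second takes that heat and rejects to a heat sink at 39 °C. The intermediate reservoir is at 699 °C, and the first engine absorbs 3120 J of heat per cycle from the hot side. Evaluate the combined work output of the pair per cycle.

W_total ≈ 2681 J

T_H = 1946 °C → 1946 + 273.15 = 2219.15 K.
T_C = 39 °C → 39 + 273.15 = 312.15 K.
Two reversible stages in series are equivalent to a single Carnot engine between T_H and T_C, so η_total = 1 − T_C/T_H = 1 − 312.15/2219.15 = 0.8593.
W_total = η_total · Q_H = 0.8593 × 3120 = 2681 J.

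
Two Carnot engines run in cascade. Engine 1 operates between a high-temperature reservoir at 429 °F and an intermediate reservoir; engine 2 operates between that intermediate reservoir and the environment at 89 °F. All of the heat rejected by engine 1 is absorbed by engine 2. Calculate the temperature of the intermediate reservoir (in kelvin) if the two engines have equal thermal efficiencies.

T_H = 429 °F → (429 − 32) × 5/9 = 220.56 °C = 493.71 K.
T_C = 89 °F → (89 − 32) × 5/9 = 31.67 °C = 304.82 K.
Equal efficiencies require 1 − T_m/T_H = 1 − T_C/T_m, i.e. T_m/T_H = T_C/T_m, so T_m = √(T_H·T_C) = √(493.71 × 304.82) = 388 K.

T_m ≈ 388 K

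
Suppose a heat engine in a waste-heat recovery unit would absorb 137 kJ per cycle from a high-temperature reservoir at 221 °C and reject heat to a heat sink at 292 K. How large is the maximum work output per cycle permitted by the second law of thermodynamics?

T_H = 221 °C → 221 + 273.15 = 494.15 K.
The second-law ceiling is the Carnot efficiency, η_max = 1 − T_C/T_H = 1 − 292.00/494.15 = 0.4091.
W_max = η_max · Q_H = 0.4091 × 137 = 56.0 kJ.

W_max ≈ 56.0 kJ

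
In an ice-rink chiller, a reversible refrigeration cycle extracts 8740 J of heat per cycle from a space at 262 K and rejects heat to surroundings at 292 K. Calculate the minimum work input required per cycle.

W_in ≈ 1001 J

The reversible coefficient of performance is COP_R = T_C/(T_H − T_C) = 262.00/30.00 = 8.7333.
W = Q_C/COP_R = 8740/8.7333 = 1001 J.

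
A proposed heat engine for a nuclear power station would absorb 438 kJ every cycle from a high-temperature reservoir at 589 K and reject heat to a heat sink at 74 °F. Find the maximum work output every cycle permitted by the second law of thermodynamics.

T_C = 74 °F → (74 − 32) × 5/9 = 23.33 °C = 296.48 K.
By the Carnot theorem, η_max = 1 − T_C/T_H = 1 − 296.48/589.00 = 0.4966.
W_max = η_max · Q_H = 0.4966 × 438 = 218 kJ.

W_max ≈ 218 kJ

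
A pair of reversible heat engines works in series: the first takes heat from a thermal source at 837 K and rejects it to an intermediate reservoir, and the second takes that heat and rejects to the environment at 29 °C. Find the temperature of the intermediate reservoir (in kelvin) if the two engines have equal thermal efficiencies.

T_m ≈ 503 K

T_C = 29 °C → 29 + 273.15 = 302.15 K.
Equal efficiencies require 1 − T_m/T_H = 1 − T_C/T_m, i.e. T_m/T_H = T_C/T_m, so T_m = √(T_H·T_C) = √(837.00 × 302.15) = 503 K.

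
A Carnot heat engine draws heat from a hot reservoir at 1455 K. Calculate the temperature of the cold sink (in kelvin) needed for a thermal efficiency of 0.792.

T_C ≈ 302.6 K

From η = 1 − T_C/T_H, T_C = T_H·(1 − η) = 1455.00 × (1 − 0.792) = 302.6 K.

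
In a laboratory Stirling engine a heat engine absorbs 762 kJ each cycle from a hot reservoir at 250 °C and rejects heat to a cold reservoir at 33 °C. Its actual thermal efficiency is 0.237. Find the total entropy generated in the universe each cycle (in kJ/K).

ΔS_univ ≈ 0.443 kJ/K

T_H = 250 °C → 250 + 273.15 = 523.15 K.
T_C = 33 °C → 33 + 273.15 = 306.15 K.
W = η·Q_H = 0.237 × 762 = 180.6 kJ, so Q_C = Q_H − W = 581.4 kJ.
Reservoir entropy changes: ΔS_H = −Q_H/T_H = −762/523.15 = -1.457 kJ/K and ΔS_C = +Q_C/T_C = 581.4/306.15 = 1.899 kJ/K.
ΔS_univ = −Q_H/T_H + Q_C/T_C = 0.443 kJ/K (> 0, since η = 0.237 < η_Carnot = 0.415).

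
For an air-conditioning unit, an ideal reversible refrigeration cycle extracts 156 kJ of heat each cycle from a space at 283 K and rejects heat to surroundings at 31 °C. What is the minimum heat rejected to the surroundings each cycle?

T_H = 31 °C → 31 + 273.15 = 304.15 K.
For a reversible cycle Q_H/Q_C = T_H/T_C, so Q_H = Q_C·T_H/T_C = 156 × 304.15/283.00 = 168 kJ.

Q_H ≈ 168 kJ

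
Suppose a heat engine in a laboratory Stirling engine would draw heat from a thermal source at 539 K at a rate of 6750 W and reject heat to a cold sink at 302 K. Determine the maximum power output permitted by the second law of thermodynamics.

Ẇ_max ≈ 2970 W

No engine can exceed the Carnot limit: η_max = 1 − T_C/T_H = 1 − 302.00/539.00 = 0.4397.
W_max = η_max · Q_H = 0.4397 × 6750 = 2970 W.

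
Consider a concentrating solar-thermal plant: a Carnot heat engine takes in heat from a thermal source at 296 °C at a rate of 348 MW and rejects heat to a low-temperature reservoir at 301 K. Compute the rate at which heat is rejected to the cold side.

Q̇_C ≈ 184 MW

T_H = 296 °C → 296 + 273.15 = 569.15 K.
For a reversible engine, η = 1 − T_C/T_H = 1 − 301.00/569.15 = 0.4711.
For a reversible cycle Q_C/Q_H = T_C/T_H, so Q_C = 348 × 301.00/569.15 = 184 MW.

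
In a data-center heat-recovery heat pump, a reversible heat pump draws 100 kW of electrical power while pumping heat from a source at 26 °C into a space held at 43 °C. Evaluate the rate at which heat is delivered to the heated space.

T_H = 43 °C → 43 + 273.15 = 316.15 K.
T_C = 26 °C → 26 + 273.15 = 299.15 K.
For a reversible heat pump, COP_HP = T_H/(T_H − T_C) = 316.15/17.00 = 18.5971.
Q_H = COP_HP · W = 18.5971 × 100 = 1860 kW.

Q̇_H ≈ 1860 kW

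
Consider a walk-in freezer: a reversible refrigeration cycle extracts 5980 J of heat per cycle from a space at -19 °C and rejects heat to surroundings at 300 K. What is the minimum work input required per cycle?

W_in ≈ 1079 J

T_C = -19 °C → -19 + 273.15 = 254.15 K.
For a reversible refrigerator, COP_R = T_C/(T_H − T_C) = 254.15/45.85 = 5.5431.
W = Q_C/COP_R = 5980/5.5431 = 1079 J.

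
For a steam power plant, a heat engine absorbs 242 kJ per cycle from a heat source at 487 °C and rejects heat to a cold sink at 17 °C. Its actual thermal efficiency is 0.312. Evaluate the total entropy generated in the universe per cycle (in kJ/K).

ΔS_univ ≈ 0.2555 kJ/K

T_H = 487 °C → 487 + 273.15 = 760.15 K.
T_C = 17 °C → 17 + 273.15 = 290.15 K.
W = η·Q_H = 0.312 × 242 = 75.50 kJ, so Q_C = Q_H − W = 166.5 kJ.
The hot reservoir loses entropy Q_H/T_H = 242/760.15 = 0.3184 kJ/K; the cold reservoir gains Q_C/T_C = 166.5/290.15 = 0.5738 kJ/K.
ΔS_univ = −Q_H/T_H + Q_C/T_C = 0.2555 kJ/K (> 0, since η = 0.312 < η_Carnot = 0.618).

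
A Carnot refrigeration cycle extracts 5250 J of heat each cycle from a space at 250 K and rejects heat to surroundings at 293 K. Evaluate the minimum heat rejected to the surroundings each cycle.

Q_H ≈ 6150 J

For a reversible cycle Q_H/Q_C = T_H/T_C, so Q_H = Q_C·T_H/T_C = 5250 × 293.00/250.00 = 6150 J.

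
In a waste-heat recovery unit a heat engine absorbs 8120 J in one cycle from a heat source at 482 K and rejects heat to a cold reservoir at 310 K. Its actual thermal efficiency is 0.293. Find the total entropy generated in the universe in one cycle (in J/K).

W = η·Q_H = 0.293 × 8120 = 2379 J, so Q_C = Q_H − W = 5741 J.
The hot reservoir loses entropy Q_H/T_H = 8120/482.00 = 16.85 J/K; the cold reservoir gains Q_C/T_C = 5741/310.00 = 18.52 J/K.
ΔS_univ = −Q_H/T_H + Q_C/T_C = 1.67 J/K (> 0, since η = 0.293 < η_Carnot = 0.357).

ΔS_univ ≈ 1.67 J/K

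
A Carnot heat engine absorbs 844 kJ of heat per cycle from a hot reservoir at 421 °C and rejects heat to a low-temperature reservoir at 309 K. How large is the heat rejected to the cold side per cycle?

Q_C ≈ 375.7 kJ

T_H = 421 °C → 421 + 273.15 = 694.15 K.
Carnot efficiency: η = 1 − T_C/T_H = 1 − 309.00/694.15 = 0.5549.
For a reversible cycle Q_C/Q_H = T_C/T_H, so Q_C = 844 × 309.00/694.15 = 375.7 kJ.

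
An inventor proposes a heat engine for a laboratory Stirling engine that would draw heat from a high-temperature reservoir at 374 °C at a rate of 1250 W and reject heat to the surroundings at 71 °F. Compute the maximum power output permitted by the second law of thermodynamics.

T_H = 374 °C → 374 + 273.15 = 647.15 K.
T_C = 71 °F → (71 − 32) × 5/9 = 21.67 °C = 294.82 K.
By the Carnot theorem, η_max = 1 − T_C/T_H = 1 − 294.82/647.15 = 0.5444.
W_max = η_max · Q_H = 0.5444 × 1250 = 681 W.

Ẇ_max ≈ 681 W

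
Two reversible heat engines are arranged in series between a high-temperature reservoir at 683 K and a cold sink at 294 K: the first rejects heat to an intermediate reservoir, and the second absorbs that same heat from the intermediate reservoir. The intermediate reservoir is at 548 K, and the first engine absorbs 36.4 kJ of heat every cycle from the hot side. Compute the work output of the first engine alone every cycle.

W₁ ≈ 7.195 kJ

First-stage efficiency η₁ = 1 − T_m/T_H = 1 − 548.00/683.00 = 0.1977.
W₁ = η₁·Q_H = 0.1977 × 36.4 = 7.195 kJ.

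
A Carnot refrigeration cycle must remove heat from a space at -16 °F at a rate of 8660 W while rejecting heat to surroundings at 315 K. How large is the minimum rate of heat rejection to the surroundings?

Q̇_H ≈ 11100 W

T_C = -16 °F → (-16 − 32) × 5/9 = -26.67 °C = 246.48 K.
For a reversible cycle Q_H/Q_C = T_H/T_C, so Q_H = Q_C·T_H/T_C = 8660 × 315.00/246.48 = 11100 W.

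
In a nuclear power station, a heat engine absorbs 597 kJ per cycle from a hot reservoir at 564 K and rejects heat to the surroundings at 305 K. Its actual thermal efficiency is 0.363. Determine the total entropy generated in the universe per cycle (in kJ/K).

ΔS_univ ≈ 0.188 kJ/K

W = η·Q_H = 0.363 × 597 = 216.7 kJ, so Q_C = Q_H − W = 380.3 kJ.
Reservoir entropy changes: ΔS_H = −Q_H/T_H = −597/564.00 = -1.059 kJ/K and ΔS_C = +Q_C/T_C = 380.3/305.00 = 1.247 kJ/K.
ΔS_univ = −Q_H/T_H + Q_C/T_C = 0.188 kJ/K (> 0, since η = 0.363 < η_Carnot = 0.459).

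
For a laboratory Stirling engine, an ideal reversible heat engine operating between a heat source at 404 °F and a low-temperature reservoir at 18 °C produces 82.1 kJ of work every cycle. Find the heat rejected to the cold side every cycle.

Q_C ≈ 127 kJ

T_H = 404 °F → (404 − 32) × 5/9 = 206.67 °C = 479.82 K.
T_C = 18 °C → 18 + 273.15 = 291.15 K.
For a reversible engine, η = 1 − T_C/T_H = 1 − 291.15/479.82 = 0.3932.
Since Q_C/Q_H = T_C/T_H and Q_H = W/η, Q_C = W·T_C/(T_H − T_C) = 82.1 × 291.15/188.67 = 127 kJ.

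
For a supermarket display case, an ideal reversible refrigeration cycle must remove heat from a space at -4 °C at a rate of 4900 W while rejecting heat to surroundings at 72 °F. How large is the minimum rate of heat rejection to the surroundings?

T_H = 72 °F → (72 − 32) × 5/9 = 22.22 °C = 295.37 K.
T_C = -4 °C → -4 + 273.15 = 269.15 K.
For a reversible cycle Q_H/Q_C = T_H/T_C, so Q_H = Q_C·T_H/T_C = 4900 × 295.37/269.15 = 5380 W.

Q̇_H ≈ 5380 W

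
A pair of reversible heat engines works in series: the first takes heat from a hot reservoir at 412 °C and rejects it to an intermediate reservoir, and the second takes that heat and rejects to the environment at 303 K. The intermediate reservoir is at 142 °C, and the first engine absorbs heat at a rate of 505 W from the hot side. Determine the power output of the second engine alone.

Ẇ₂ ≈ 82.7 W

T_H = 412 °C → 412 + 273.15 = 685.15 K.
T_m = 142 °C → 142 + 273.15 = 415.15 K.
Heat entering the second stage: Q_m = Q_H·(T_m/T_H) = 505 × 415.15/685.15 = 306 W.
Second-stage efficiency η₂ = 1 − T_C/T_m = 1 − 303.00/415.15 = 0.2701, so W₂ = η₂·Q_m = 82.7 W.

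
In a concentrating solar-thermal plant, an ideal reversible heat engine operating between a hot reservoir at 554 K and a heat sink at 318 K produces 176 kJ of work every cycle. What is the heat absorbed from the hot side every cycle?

For a reversible engine, η = 1 − T_C/T_H = 1 − 318.00/554.00 = 0.4260.
Q_H = W/η = 176/0.4260 = 413.2 kJ.

Q_H ≈ 413.2 kJ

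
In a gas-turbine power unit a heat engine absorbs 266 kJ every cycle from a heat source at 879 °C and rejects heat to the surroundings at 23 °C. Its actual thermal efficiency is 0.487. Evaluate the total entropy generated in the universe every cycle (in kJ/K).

ΔS_univ ≈ 0.2299 kJ/K

T_H = 879 °C → 879 + 273.15 = 1152.15 K.
T_C = 23 °C → 23 + 273.15 = 296.15 K.
W = η·Q_H = 0.487 × 266 = 129.5 kJ, so Q_C = Q_H − W = 136.5 kJ.
The hot reservoir loses entropy Q_H/T_H = 266/1152.15 = 0.2309 kJ/K; the cold reservoir gains Q_C/T_C = 136.5/296.15 = 0.4608 kJ/K.
ΔS_univ = −Q_H/T_H + Q_C/T_C = 0.2299 kJ/K (> 0, since η = 0.487 < η_Carnot = 0.743).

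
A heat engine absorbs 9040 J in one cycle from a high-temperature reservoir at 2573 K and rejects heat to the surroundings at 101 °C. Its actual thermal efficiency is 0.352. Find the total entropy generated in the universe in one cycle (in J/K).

T_C = 101 °C → 101 + 273.15 = 374.15 K.
W = η·Q_H = 0.352 × 9040 = 3182 J, so Q_C = Q_H − W = 5858 J.
Entropy balance on the reservoirs: −Q_H/T_H = -3.513 J/K, +Q_C/T_C = 15.66 J/K.
ΔS_univ = −Q_H/T_H + Q_C/T_C = 12.1 J/K (> 0, since η = 0.352 < η_Carnot = 0.855).

ΔS_univ ≈ 12.1 J/K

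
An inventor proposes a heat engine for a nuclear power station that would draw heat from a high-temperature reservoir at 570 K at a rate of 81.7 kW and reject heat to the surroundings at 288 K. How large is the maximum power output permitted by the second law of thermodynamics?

Ẇ_max ≈ 40.4 kW

The upper bound on efficiency is η_max = 1 − T_C/T_H = 1 − 288.00/570.00 = 0.4947.
W_max = η_max · Q_H = 0.4947 × 81.7 = 40.4 kW.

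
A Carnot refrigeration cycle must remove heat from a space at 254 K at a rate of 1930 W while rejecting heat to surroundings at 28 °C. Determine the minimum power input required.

Ẇ_in ≈ 358.3 W

T_H = 28 °C → 28 + 273.15 = 301.15 K.
The reversible coefficient of performance is COP_R = T_C/(T_H − T_C) = 254.00/47.15 = 5.3871.
W = Q_C/COP_R = 1930/5.3871 = 358.3 W.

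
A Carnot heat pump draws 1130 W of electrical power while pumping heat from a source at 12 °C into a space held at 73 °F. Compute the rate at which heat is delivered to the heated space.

T_H = 73 °F → (73 − 32) × 5/9 = 22.78 °C = 295.93 K.
T_C = 12 °C → 12 + 273.15 = 285.15 K.
For a reversible heat pump, COP_HP = T_H/(T_H − T_C) = 295.93/10.78 = 27.4572.
Q_H = COP_HP · W = 27.4572 × 1130 = 31000 W.

Q̇_H ≈ 31000 W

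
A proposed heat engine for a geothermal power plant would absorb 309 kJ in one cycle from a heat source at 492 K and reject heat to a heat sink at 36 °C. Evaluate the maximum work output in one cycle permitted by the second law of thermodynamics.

W_max ≈ 115 kJ

T_C = 36 °C → 36 + 273.15 = 309.15 K.
By the Carnot theorem, η_max = 1 − T_C/T_H = 1 − 309.15/492.00 = 0.3716.
W_max = η_max · Q_H = 0.3716 × 309 = 115 kJ.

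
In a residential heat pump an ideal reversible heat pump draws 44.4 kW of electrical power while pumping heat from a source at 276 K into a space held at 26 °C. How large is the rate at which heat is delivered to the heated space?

T_H = 26 °C → 26 + 273.15 = 299.15 K.
Reversible heating COP: COP_HP = T_H/(T_H − T_C) = 299.15/23.15 = 12.9222.
Q_H = COP_HP · W = 12.9222 × 44.4 = 574 kW.

Q̇_H ≈ 574 kW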